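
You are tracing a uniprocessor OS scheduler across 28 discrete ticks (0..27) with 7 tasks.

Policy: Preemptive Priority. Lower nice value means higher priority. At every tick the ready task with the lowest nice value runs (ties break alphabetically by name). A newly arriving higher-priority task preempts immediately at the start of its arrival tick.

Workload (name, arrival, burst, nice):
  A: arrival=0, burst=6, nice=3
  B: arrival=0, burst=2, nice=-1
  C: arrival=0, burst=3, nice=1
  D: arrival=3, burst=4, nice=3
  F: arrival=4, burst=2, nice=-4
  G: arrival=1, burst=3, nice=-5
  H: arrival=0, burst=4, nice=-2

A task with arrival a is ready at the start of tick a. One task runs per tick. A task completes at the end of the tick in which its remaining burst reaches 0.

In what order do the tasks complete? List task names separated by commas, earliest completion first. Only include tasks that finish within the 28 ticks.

completion order = G, F, H, B, C, A, D

t=0: ready={A,B,C,H} → run H
t=1: ready={A,B,C,G,H} → run G
t=2: ready={A,B,C,G,H} → run G
t=3: ready={A,B,C,D,G,H} → run G
t=4: ready={A,B,C,D,F,H} → run F
t=5: ready={A,B,C,D,F,H} → run F
t=6: ready={A,B,C,D,H} → run H
t=7: ready={A,B,C,D,H} → run H
t=8: ready={A,B,C,D,H} → run H
t=9: ready={A,B,C,D} → run B
t=10: ready={A,B,C,D} → run B
t=11: ready={A,C,D} → run C
t=12: ready={A,C,D} → run C
t=13: ready={A,C,D} → run C
t=14: ready={A,D} → run A
t=15: ready={A,D} → run A
t=16: ready={A,D} → run A
t=17: ready={A,D} → run A
t=18: ready={A,D} → run A
t=19: ready={A,D} → run A
t=20: ready={D} → run D
t=21: ready={D} → run D
t=22: ready={D} → run D
t=23: ready={D} → run D
t=24: (idle)
t=25: (idle)
t=26: (idle)
t=27: (idle)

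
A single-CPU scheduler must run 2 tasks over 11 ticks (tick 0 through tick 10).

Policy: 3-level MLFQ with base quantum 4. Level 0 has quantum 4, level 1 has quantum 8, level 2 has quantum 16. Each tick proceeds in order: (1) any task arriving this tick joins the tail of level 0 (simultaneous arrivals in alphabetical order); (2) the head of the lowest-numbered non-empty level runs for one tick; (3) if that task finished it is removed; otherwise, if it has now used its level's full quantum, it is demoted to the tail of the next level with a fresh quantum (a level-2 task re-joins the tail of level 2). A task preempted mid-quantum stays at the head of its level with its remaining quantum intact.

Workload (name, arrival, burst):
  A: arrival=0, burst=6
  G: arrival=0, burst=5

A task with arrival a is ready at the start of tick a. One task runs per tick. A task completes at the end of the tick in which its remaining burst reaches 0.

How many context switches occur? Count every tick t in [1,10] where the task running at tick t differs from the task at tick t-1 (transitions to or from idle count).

t=0: L0/L1/L2 = AG/-/- → run A
t=1: L0/L1/L2 = AG/-/- → run A
t=2: L0/L1/L2 = AG/-/- → run A
t=3: L0/L1/L2 = AG/-/- → run A
t=4: L0/L1/L2 = G/A/- → run G
t=5: L0/L1/L2 = G/A/- → run G
t=6: L0/L1/L2 = G/A/- → run G
t=7: L0/L1/L2 = G/A/- → run G
t=8: L0/L1/L2 = -/AG/- → run A
t=9: L0/L1/L2 = -/AG/- → run A
t=10: L0/L1/L2 = -/G/- → run G

context switches = 3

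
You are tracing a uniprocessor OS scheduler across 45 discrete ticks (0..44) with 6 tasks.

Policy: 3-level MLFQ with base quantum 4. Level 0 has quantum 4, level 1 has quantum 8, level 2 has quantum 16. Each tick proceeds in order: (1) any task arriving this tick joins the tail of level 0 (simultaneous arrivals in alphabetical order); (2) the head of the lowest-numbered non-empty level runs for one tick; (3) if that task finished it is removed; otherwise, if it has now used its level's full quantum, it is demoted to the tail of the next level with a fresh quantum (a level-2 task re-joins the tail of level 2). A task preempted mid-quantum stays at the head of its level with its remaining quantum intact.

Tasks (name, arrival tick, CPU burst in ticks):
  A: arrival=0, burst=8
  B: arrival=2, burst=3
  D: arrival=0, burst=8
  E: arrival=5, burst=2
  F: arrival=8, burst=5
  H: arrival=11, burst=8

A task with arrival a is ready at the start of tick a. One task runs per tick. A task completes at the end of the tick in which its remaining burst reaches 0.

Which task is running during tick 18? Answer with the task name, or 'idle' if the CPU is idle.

running at tick 18 = H

t=0: L0/L1/L2 = AD/-/- → run A
t=1: L0/L1/L2 = AD/-/- → run A
t=2: L0/L1/L2 = ADB/-/- → run A
t=3: L0/L1/L2 = ADB/-/- → run A
t=4: L0/L1/L2 = DB/A/- → run D
t=5: L0/L1/L2 = DBE/A/- → run D
t=6: L0/L1/L2 = DBE/A/- → run D
t=7: L0/L1/L2 = DBE/A/- → run D
t=8: L0/L1/L2 = BEF/AD/- → run B
t=9: L0/L1/L2 = BEF/AD/- → run B
t=10: L0/L1/L2 = BEF/AD/- → run B
t=11: L0/L1/L2 = EFH/AD/- → run E
t=12: L0/L1/L2 = EFH/AD/- → run E
t=13: L0/L1/L2 = FH/AD/- → run F
t=14: L0/L1/L2 = FH/AD/- → run F
t=15: L0/L1/L2 = FH/AD/- → run F
t=16: L0/L1/L2 = FH/AD/- → run F
t=17: L0/L1/L2 = H/ADF/- → run H
t=18: L0/L1/L2 = H/ADF/- → run H
t=19: L0/L1/L2 = H/ADF/- → run H
t=20: L0/L1/L2 = H/ADF/- → run H
t=21: L0/L1/L2 = -/ADFH/- → run A
t=22: L0/L1/L2 = -/ADFH/- → run A
t=23: L0/L1/L2 = -/ADFH/- → run A
t=24: L0/L1/L2 = -/ADFH/- → run A
t=25: L0/L1/L2 = -/DFH/- → run D
t=26: L0/L1/L2 = -/DFH/- → run D
t=27: L0/L1/L2 = -/DFH/- → run D
t=28: L0/L1/L2 = -/DFH/- → run D
t=29: L0/L1/L2 = -/FH/- → run F
t=30: L0/L1/L2 = -/H/- → run H
t=31: L0/L1/L2 = -/H/- → run H
t=32: L0/L1/L2 = -/H/- → run H
t=33: L0/L1/L2 = -/H/- → run H
t=34: (idle)
t=35: (idle)
t=36: (idle)
t=37: (idle)
t=38: (idle)
t=39: (idle)
t=40: (idle)
t=41: (idle)
t=42: (idle)
t=43: (idle)
t=44: (idle)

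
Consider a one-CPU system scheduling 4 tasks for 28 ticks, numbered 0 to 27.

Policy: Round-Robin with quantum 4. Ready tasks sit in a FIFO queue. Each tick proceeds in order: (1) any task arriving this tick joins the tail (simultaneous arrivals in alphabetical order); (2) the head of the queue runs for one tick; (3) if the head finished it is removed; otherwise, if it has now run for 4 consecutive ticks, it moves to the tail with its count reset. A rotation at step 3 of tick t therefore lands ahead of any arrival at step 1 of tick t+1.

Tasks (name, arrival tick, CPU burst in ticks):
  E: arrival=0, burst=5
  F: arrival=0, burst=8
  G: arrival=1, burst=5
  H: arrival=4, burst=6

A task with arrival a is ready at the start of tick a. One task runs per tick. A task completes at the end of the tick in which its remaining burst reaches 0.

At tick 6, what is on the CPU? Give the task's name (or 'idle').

running at tick 6 = F

t=0: queue=[E,F] q_used=0 → run E
t=1: queue=[E,F,G] q_used=1 → run E
t=2: queue=[E,F,G] q_used=2 → run E
t=3: queue=[E,F,G] q_used=3 → run E
t=4: queue=[F,G,E,H] q_used=0 → run F
t=5: queue=[F,G,E,H] q_used=1 → run F
t=6: queue=[F,G,E,H] q_used=2 → run F
t=7: queue=[F,G,E,H] q_used=3 → run F
t=8: queue=[G,E,H,F] q_used=0 → run G
t=9: queue=[G,E,H,F] q_used=1 → run G
t=10: queue=[G,E,H,F] q_used=2 → run G
t=11: queue=[G,E,H,F] q_used=3 → run G
t=12: queue=[E,H,F,G] q_used=0 → run E
t=13: queue=[H,F,G] q_used=0 → run H
t=14: queue=[H,F,G] q_used=1 → run H
t=15: queue=[H,F,G] q_used=2 → run H
t=16: queue=[H,F,G] q_used=3 → run H
t=17: queue=[F,G,H] q_used=0 → run F
t=18: queue=[F,G,H] q_used=1 → run F
t=19: queue=[F,G,H] q_used=2 → run F
t=20: queue=[F,G,H] q_used=3 → run F
t=21: queue=[G,H] q_used=0 → run G
t=22: queue=[H] q_used=0 → run H
t=23: queue=[H] q_used=1 → run H
t=24: (idle)
t=25: (idle)
t=26: (idle)
t=27: (idle)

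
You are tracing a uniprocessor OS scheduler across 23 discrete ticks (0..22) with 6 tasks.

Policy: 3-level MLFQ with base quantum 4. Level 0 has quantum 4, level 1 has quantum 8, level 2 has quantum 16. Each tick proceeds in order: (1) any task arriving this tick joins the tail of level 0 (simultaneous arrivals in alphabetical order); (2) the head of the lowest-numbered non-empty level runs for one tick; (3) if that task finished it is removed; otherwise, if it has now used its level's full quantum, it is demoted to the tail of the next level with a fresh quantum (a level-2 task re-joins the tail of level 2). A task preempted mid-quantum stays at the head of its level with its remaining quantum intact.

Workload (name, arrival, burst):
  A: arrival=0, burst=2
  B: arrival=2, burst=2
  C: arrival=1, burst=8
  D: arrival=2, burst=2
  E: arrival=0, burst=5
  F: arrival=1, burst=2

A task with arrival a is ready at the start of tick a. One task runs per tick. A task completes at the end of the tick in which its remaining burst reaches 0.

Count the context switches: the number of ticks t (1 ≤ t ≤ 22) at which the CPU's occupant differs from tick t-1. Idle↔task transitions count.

context switches = 8

t=0: L0/L1/L2 = AE/-/- → run A
t=1: L0/L1/L2 = AECF/-/- → run A
t=2: L0/L1/L2 = ECFBD/-/- → run E
t=3: L0/L1/L2 = ECFBD/-/- → run E
t=4: L0/L1/L2 = ECFBD/-/- → run E
t=5: L0/L1/L2 = ECFBD/-/- → run E
t=6: L0/L1/L2 = CFBD/E/- → run C
t=7: L0/L1/L2 = CFBD/E/- → run C
t=8: L0/L1/L2 = CFBD/E/- → run C
t=9: L0/L1/L2 = CFBD/E/- → run C
t=10: L0/L1/L2 = FBD/EC/- → run F
t=11: L0/L1/L2 = FBD/EC/- → run F
t=12: L0/L1/L2 = BD/EC/- → run B
t=13: L0/L1/L2 = BD/EC/- → run B
t=14: L0/L1/L2 = D/EC/- → run D
t=15: L0/L1/L2 = D/EC/- → run D
t=16: L0/L1/L2 = -/EC/- → run E
t=17: L0/L1/L2 = -/C/- → run C
t=18: L0/L1/L2 = -/C/- → run C
t=19: L0/L1/L2 = -/C/- → run C
t=20: L0/L1/L2 = -/C/- → run C
t=21: (idle)
t=22: (idle)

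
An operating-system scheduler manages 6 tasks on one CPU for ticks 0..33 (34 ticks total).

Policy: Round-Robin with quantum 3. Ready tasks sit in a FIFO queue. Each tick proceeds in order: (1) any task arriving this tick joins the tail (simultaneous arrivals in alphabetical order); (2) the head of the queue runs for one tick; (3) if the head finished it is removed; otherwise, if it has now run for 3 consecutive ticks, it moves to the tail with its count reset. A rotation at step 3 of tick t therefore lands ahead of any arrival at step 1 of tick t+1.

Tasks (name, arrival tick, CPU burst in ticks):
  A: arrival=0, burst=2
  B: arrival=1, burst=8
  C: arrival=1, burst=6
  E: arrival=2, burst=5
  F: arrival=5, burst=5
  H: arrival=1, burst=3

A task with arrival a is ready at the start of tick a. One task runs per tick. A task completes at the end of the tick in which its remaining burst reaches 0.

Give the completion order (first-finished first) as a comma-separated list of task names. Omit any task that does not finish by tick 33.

t=0: queue=[A] q_used=0 → run A
t=1: queue=[A,B,C,H] q_used=1 → run A
t=2: queue=[B,C,H,E] q_used=0 → run B
t=3: queue=[B,C,H,E] q_used=1 → run B
t=4: queue=[B,C,H,E] q_used=2 → run B
t=5: queue=[C,H,E,B,F] q_used=0 → run C
t=6: queue=[C,H,E,B,F] q_used=1 → run C
t=7: queue=[C,H,E,B,F] q_used=2 → run C
t=8: queue=[H,E,B,F,C] q_used=0 → run H
t=9: queue=[H,E,B,F,C] q_used=1 → run H
t=10: queue=[H,E,B,F,C] q_used=2 → run H
t=11: queue=[E,B,F,C] q_used=0 → run E
t=12: queue=[E,B,F,C] q_used=1 → run E
t=13: queue=[E,B,F,C] q_used=2 → run E
t=14: queue=[B,F,C,E] q_used=0 → run B
t=15: queue=[B,F,C,E] q_used=1 → run B
t=16: queue=[B,F,C,E] q_used=2 → run B
t=17: queue=[F,C,E,B] q_used=0 → run F
t=18: queue=[F,C,E,B] q_used=1 → run F
t=19: queue=[F,C,E,B] q_used=2 → run F
t=20: queue=[C,E,B,F] q_used=0 → run C
t=21: queue=[C,E,B,F] q_used=1 → run C
t=22: queue=[C,E,B,F] q_used=2 → run C
t=23: queue=[E,B,F] q_used=0 → run E
t=24: queue=[E,B,F] q_used=1 → run E
t=25: queue=[B,F] q_used=0 → run B
t=26: queue=[B,F] q_used=1 → run B
t=27: queue=[F] q_used=0 → run F
t=28: queue=[F] q_used=1 → run F
t=29: (idle)
t=30: (idle)
t=31: (idle)
t=32: (idle)
t=33: (idle)

completion order = A, H, C, E, B, F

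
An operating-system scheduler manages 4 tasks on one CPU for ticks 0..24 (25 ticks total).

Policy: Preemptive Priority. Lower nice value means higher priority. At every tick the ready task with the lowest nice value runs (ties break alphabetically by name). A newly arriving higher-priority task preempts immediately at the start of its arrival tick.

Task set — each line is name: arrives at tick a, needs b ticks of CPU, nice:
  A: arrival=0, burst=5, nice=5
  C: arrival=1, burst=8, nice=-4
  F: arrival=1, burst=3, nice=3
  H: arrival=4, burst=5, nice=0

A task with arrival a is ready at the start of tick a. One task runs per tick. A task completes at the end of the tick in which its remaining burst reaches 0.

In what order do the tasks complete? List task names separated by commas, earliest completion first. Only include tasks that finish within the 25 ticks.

completion order = C, H, F, A

t=0: ready={A} → run A
t=1: ready={A,C,F} → run C
t=2: ready={A,C,F} → run C
t=3: ready={A,C,F} → run C
t=4: ready={A,C,F,H} → run C
t=5: ready={A,C,F,H} → run C
t=6: ready={A,C,F,H} → run C
t=7: ready={A,C,F,H} → run C
t=8: ready={A,C,F,H} → run C
t=9: ready={A,F,H} → run H
t=10: ready={A,F,H} → run H
t=11: ready={A,F,H} → run H
t=12: ready={A,F,H} → run H
t=13: ready={A,F,H} → run H
t=14: ready={A,F} → run F
t=15: ready={A,F} → run F
t=16: ready={A,F} → run F
t=17: ready={A} → run A
t=18: ready={A} → run A
t=19: ready={A} → run A
t=20: ready={A} → run A
t=21: (idle)
t=22: (idle)
t=23: (idle)
t=24: (idle)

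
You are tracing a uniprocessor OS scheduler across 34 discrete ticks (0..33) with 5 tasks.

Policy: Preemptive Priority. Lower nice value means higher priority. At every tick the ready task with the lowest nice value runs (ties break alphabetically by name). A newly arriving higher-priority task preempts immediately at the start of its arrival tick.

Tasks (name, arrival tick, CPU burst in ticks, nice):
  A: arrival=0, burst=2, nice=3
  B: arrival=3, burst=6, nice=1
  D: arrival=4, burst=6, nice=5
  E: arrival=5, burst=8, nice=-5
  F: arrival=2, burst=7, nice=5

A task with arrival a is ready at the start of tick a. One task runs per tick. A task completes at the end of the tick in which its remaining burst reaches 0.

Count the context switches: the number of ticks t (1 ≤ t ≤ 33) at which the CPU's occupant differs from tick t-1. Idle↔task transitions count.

context switches = 7

t=0: ready={A} → run A
t=1: ready={A} → run A
t=2: ready={F} → run F
t=3: ready={B,F} → run B
t=4: ready={B,D,F} → run B
t=5: ready={B,D,E,F} → run E
t=6: ready={B,D,E,F} → run E
t=7: ready={B,D,E,F} → run E
t=8: ready={B,D,E,F} → run E
t=9: ready={B,D,E,F} → run E
t=10: ready={B,D,E,F} → run E
t=11: ready={B,D,E,F} → run E
t=12: ready={B,D,E,F} → run E
t=13: ready={B,D,F} → run B
t=14: ready={B,D,F} → run B
t=15: ready={B,D,F} → run B
t=16: ready={B,D,F} → run B
t=17: ready={D,F} → run D
t=18: ready={D,F} → run D
t=19: ready={D,F} → run D
t=20: ready={D,F} → run D
t=21: ready={D,F} → run D
t=22: ready={D,F} → run D
t=23: ready={F} → run F
t=24: ready={F} → run F
t=25: ready={F} → run F
t=26: ready={F} → run F
t=27: ready={F} → run F
t=28: ready={F} → run F
t=29: (idle)
t=30: (idle)
t=31: (idle)
t=32: (idle)
t=33: (idle)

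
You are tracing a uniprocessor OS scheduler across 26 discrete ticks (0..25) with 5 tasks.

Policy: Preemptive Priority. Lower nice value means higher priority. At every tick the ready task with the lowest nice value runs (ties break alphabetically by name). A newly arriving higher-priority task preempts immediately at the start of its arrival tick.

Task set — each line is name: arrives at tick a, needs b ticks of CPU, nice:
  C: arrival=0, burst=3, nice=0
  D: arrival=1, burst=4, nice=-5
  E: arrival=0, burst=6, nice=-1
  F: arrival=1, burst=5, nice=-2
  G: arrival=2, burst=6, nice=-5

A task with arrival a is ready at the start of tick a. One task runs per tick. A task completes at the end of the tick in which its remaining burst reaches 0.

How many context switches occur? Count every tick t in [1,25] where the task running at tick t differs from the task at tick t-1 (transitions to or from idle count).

context switches = 6

t=0: ready={C,E} → run E
t=1: ready={C,D,E,F} → run D
t=2: ready={C,D,E,F,G} → run D
t=3: ready={C,D,E,F,G} → run D
t=4: ready={C,D,E,F,G} → run D
t=5: ready={C,E,F,G} → run G
t=6: ready={C,E,F,G} → run G
t=7: ready={C,E,F,G} → run G
t=8: ready={C,E,F,G} → run G
t=9: ready={C,E,F,G} → run G
t=10: ready={C,E,F,G} → run G
t=11: ready={C,E,F} → run F
t=12: ready={C,E,F} → run F
t=13: ready={C,E,F} → run F
t=14: ready={C,E,F} → run F
t=15: ready={C,E,F} → run F
t=16: ready={C,E} → run E
t=17: ready={C,E} → run E
t=18: ready={C,E} → run E
t=19: ready={C,E} → run E
t=20: ready={C,E} → run E
t=21: ready={C} → run C
t=22: ready={C} → run C
t=23: ready={C} → run C
t=24: (idle)
t=25: (idle)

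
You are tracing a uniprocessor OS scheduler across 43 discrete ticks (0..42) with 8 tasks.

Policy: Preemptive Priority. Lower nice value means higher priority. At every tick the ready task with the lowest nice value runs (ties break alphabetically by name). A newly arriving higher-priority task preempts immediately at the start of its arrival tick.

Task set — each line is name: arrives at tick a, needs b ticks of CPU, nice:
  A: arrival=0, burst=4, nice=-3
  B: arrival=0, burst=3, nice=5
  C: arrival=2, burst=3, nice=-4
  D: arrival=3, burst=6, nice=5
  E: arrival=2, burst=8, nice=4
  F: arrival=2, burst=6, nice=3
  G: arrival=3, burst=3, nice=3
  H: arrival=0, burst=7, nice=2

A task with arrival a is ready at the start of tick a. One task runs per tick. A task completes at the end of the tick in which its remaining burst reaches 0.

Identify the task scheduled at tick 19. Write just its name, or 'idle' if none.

running at tick 19 = F

t=0: ready={A,B,H} → run A
t=1: ready={A,B,H} → run A
t=2: ready={A,B,C,E,F,H} → run C
t=3: ready={A,B,C,D,E,F,G,H} → run C
t=4: ready={A,B,C,D,E,F,G,H} → run C
t=5: ready={A,B,D,E,F,G,H} → run A
t=6: ready={A,B,D,E,F,G,H} → run A
t=7: ready={B,D,E,F,G,H} → run H
t=8: ready={B,D,E,F,G,H} → run H
t=9: ready={B,D,E,F,G,H} → run H
t=10: ready={B,D,E,F,G,H} → run H
t=11: ready={B,D,E,F,G,H} → run H
t=12: ready={B,D,E,F,G,H} → run H
t=13: ready={B,D,E,F,G,H} → run H
t=14: ready={B,D,E,F,G} → run F
t=15: ready={B,D,E,F,G} → run F
t=16: ready={B,D,E,F,G} → run F
t=17: ready={B,D,E,F,G} → run F
t=18: ready={B,D,E,F,G} → run F
t=19: ready={B,D,E,F,G} → run F
t=20: ready={B,D,E,G} → run G
t=21: ready={B,D,E,G} → run G
t=22: ready={B,D,E,G} → run G
t=23: ready={B,D,E} → run E
t=24: ready={B,D,E} → run E
t=25: ready={B,D,E} → run E
t=26: ready={B,D,E} → run E
t=27: ready={B,D,E} → run E
t=28: ready={B,D,E} → run E
t=29: ready={B,D,E} → run E
t=30: ready={B,D,E} → run E
t=31: ready={B,D} → run B
t=32: ready={B,D} → run B
t=33: ready={B,D} → run B
t=34: ready={D} → run D
t=35: ready={D} → run D
t=36: ready={D} → run D
t=37: ready={D} → run D
t=38: ready={D} → run D
t=39: ready={D} → run D
t=40: (idle)
t=41: (idle)
t=42: (idle)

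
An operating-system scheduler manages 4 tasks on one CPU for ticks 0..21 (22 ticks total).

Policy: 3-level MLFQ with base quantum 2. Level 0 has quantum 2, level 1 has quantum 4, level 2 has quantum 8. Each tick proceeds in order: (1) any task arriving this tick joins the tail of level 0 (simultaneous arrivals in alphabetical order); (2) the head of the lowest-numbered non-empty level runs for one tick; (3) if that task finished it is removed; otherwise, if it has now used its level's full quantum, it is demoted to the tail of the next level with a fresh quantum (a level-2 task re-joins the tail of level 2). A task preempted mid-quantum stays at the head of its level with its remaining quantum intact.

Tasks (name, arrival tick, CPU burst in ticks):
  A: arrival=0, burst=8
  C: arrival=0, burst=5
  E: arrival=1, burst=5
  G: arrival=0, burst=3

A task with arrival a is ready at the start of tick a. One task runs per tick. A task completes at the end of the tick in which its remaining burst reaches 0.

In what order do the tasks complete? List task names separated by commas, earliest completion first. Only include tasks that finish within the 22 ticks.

completion order = C, G, E, A

t=0: L0/L1/L2 = ACG/-/- → run A
t=1: L0/L1/L2 = ACGE/-/- → run A
t=2: L0/L1/L2 = CGE/A/- → run C
t=3: L0/L1/L2 = CGE/A/- → run C
t=4: L0/L1/L2 = GE/AC/- → run G
t=5: L0/L1/L2 = GE/AC/- → run G
t=6: L0/L1/L2 = E/ACG/- → run E
t=7: L0/L1/L2 = E/ACG/- → run E
t=8: L0/L1/L2 = -/ACGE/- → run A
t=9: L0/L1/L2 = -/ACGE/- → run A
t=10: L0/L1/L2 = -/ACGE/- → run A
t=11: L0/L1/L2 = -/ACGE/- → run A
t=12: L0/L1/L2 = -/CGE/A → run C
t=13: L0/L1/L2 = -/CGE/A → run C
t=14: L0/L1/L2 = -/CGE/A → run C
t=15: L0/L1/L2 = -/GE/A → run G
t=16: L0/L1/L2 = -/E/A → run E
t=17: L0/L1/L2 = -/E/A → run E
t=18: L0/L1/L2 = -/E/A → run E
t=19: L0/L1/L2 = -/-/A → run A
t=20: L0/L1/L2 = -/-/A → run A
t=21: (idle)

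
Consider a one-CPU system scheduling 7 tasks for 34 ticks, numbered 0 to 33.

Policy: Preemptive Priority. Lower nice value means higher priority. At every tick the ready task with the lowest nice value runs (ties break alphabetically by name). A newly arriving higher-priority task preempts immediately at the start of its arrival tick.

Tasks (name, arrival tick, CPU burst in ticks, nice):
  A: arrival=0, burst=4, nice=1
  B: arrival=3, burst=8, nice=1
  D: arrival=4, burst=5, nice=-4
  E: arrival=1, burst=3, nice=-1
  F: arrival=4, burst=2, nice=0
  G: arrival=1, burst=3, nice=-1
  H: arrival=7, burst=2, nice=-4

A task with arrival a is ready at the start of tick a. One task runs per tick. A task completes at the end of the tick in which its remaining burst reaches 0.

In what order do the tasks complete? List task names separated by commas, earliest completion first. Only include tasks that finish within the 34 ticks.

completion order = E, D, H, G, F, A, B

t=0: ready={A} → run A
t=1: ready={A,E,G} → run E
t=2: ready={A,E,G} → run E
t=3: ready={A,B,E,G} → run E
t=4: ready={A,B,D,F,G} → run D
t=5: ready={A,B,D,F,G} → run D
t=6: ready={A,B,D,F,G} → run D
t=7: ready={A,B,D,F,G,H} → run D
t=8: ready={A,B,D,F,G,H} → run D
t=9: ready={A,B,F,G,H} → run H
t=10: ready={A,B,F,G,H} → run H
t=11: ready={A,B,F,G} → run G
t=12: ready={A,B,F,G} → run G
t=13: ready={A,B,F,G} → run G
t=14: ready={A,B,F} → run F
t=15: ready={A,B,F} → run F
t=16: ready={A,B} → run A
t=17: ready={A,B} → run A
t=18: ready={A,B} → run A
t=19: ready={B} → run B
t=20: ready={B} → run B
t=21: ready={B} → run B
t=22: ready={B} → run B
t=23: ready={B} → run B
t=24: ready={B} → run B
t=25: ready={B} → run B
t=26: ready={B} → run B
t=27: (idle)
t=28: (idle)
t=29: (idle)
t=30: (idle)
t=31: (idle)
t=32: (idle)
t=33: (idle)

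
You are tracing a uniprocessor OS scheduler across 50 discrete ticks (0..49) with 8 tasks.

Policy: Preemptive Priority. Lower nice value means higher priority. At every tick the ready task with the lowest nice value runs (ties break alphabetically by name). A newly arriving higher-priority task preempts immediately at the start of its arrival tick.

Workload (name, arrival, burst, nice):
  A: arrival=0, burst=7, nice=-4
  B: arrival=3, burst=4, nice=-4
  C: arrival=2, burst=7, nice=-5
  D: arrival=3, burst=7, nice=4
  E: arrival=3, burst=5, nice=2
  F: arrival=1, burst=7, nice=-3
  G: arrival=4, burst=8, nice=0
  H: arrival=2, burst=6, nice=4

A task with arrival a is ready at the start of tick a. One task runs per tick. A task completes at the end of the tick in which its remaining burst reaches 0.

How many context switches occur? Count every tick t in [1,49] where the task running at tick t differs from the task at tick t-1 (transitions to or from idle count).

context switches = 8

t=0: ready={A} → run A
t=1: ready={A,F} → run A
t=2: ready={A,C,F,H} → run C
t=3: ready={A,B,C,D,E,F,H} → run C
t=4: ready={A,B,C,D,E,F,G,H} → run C
t=5: ready={A,B,C,D,E,F,G,H} → run C
t=6: ready={A,B,C,D,E,F,G,H} → run C
t=7: ready={A,B,C,D,E,F,G,H} → run C
t=8: ready={A,B,C,D,E,F,G,H} → run C
t=9: ready={A,B,D,E,F,G,H} → run A
t=10: ready={A,B,D,E,F,G,H} → run A
t=11: ready={A,B,D,E,F,G,H} → run A
t=12: ready={A,B,D,E,F,G,H} → run A
t=13: ready={A,B,D,E,F,G,H} → run A
t=14: ready={B,D,E,F,G,H} → run B
t=15: ready={B,D,E,F,G,H} → run B
t=16: ready={B,D,E,F,G,H} → run B
t=17: ready={B,D,E,F,G,H} → run B
t=18: ready={D,E,F,G,H} → run F
t=19: ready={D,E,F,G,H} → run F
t=20: ready={D,E,F,G,H} → run F
t=21: ready={D,E,F,G,H} → run F
t=22: ready={D,E,F,G,H} → run F
t=23: ready={D,E,F,G,H} → run F
t=24: ready={D,E,F,G,H} → run F
t=25: ready={D,E,G,H} → run G
t=26: ready={D,E,G,H} → run G
t=27: ready={D,E,G,H} → run G
t=28: ready={D,E,G,H} → run G
t=29: ready={D,E,G,H} → run G
t=30: ready={D,E,G,H} → run G
t=31: ready={D,E,G,H} → run G
t=32: ready={D,E,G,H} → run G
t=33: ready={D,E,H} → run E
t=34: ready={D,E,H} → run E
t=35: ready={D,E,H} → run E
t=36: ready={D,E,H} → run E
t=37: ready={D,E,H} → run E
t=38: ready={D,H} → run D
t=39: ready={D,H} → run D
t=40: ready={D,H} → run D
t=41: ready={D,H} → run D
t=42: ready={D,H} → run D
t=43: ready={D,H} → run D
t=44: ready={D,H} → run D
t=45: ready={H} → run H
t=46: ready={H} → run H
t=47: ready={H} → run H
t=48: ready={H} → run H
t=49: ready={H} → run H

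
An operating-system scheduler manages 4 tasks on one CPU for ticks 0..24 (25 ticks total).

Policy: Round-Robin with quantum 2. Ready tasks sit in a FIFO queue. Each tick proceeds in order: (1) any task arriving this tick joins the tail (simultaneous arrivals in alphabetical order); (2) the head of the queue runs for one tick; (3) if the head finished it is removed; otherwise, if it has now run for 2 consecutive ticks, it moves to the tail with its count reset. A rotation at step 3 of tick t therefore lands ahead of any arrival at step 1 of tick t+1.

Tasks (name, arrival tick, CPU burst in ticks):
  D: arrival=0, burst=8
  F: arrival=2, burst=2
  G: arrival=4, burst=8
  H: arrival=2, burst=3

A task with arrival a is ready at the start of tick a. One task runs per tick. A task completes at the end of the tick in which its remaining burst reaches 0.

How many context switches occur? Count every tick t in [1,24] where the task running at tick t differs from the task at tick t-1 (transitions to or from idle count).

context switches = 8

t=0: queue=[D] q_used=0 → run D
t=1: queue=[D] q_used=1 → run D
t=2: queue=[D,F,H] q_used=0 → run D
t=3: queue=[D,F,H] q_used=1 → run D
t=4: queue=[F,H,D,G] q_used=0 → run F
t=5: queue=[F,H,D,G] q_used=1 → run F
t=6: queue=[H,D,G] q_used=0 → run H
t=7: queue=[H,D,G] q_used=1 → run H
t=8: queue=[D,G,H] q_used=0 → run D
t=9: queue=[D,G,H] q_used=1 → run D
t=10: queue=[G,H,D] q_used=0 → run G
t=11: queue=[G,H,D] q_used=1 → run G
t=12: queue=[H,D,G] q_used=0 → run H
t=13: queue=[D,G] q_used=0 → run D
t=14: queue=[D,G] q_used=1 → run D
t=15: queue=[G] q_used=0 → run G
t=16: queue=[G] q_used=1 → run G
t=17: queue=[G] q_used=0 → run G
t=18: queue=[G] q_used=1 → run G
t=19: queue=[G] q_used=0 → run G
t=20: queue=[G] q_used=1 → run G
t=21: (idle)
t=22: (idle)
t=23: (idle)
t=24: (idle)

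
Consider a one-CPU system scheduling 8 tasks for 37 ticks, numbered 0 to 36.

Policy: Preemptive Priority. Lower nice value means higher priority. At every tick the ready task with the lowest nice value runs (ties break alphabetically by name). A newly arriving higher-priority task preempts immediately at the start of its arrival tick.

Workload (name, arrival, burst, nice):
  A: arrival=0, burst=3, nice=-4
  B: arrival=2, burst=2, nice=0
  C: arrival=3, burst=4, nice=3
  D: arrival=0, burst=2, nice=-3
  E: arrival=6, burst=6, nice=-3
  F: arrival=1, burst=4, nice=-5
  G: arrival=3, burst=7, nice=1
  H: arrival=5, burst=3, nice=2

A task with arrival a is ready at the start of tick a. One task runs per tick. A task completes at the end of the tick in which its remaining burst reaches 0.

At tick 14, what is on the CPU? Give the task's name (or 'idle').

running at tick 14 = E

t=0: ready={A,D} → run A
t=1: ready={A,D,F} → run F
t=2: ready={A,B,D,F} → run F
t=3: ready={A,B,C,D,F,G} → run F
t=4: ready={A,B,C,D,F,G} → run F
t=5: ready={A,B,C,D,G,H} → run A
t=6: ready={A,B,C,D,E,G,H} → run A
t=7: ready={B,C,D,E,G,H} → run D
t=8: ready={B,C,D,E,G,H} → run D
t=9: ready={B,C,E,G,H} → run E
t=10: ready={B,C,E,G,H} → run E
t=11: ready={B,C,E,G,H} → run E
t=12: ready={B,C,E,G,H} → run E
t=13: ready={B,C,E,G,H} → run E
t=14: ready={B,C,E,G,H} → run E
t=15: ready={B,C,G,H} → run B
t=16: ready={B,C,G,H} → run B
t=17: ready={C,G,H} → run G
t=18: ready={C,G,H} → run G
t=19: ready={C,G,H} → run G
t=20: ready={C,G,H} → run G
t=21: ready={C,G,H} → run G
t=22: ready={C,G,H} → run G
t=23: ready={C,G,H} → run G
t=24: ready={C,H} → run H
t=25: ready={C,H} → run H
t=26: ready={C,H} → run H
t=27: ready={C} → run C
t=28: ready={C} → run C
t=29: ready={C} → run C
t=30: ready={C} → run C
t=31: (idle)
t=32: (idle)
t=33: (idle)
t=34: (idle)
t=35: (idle)
t=36: (idle)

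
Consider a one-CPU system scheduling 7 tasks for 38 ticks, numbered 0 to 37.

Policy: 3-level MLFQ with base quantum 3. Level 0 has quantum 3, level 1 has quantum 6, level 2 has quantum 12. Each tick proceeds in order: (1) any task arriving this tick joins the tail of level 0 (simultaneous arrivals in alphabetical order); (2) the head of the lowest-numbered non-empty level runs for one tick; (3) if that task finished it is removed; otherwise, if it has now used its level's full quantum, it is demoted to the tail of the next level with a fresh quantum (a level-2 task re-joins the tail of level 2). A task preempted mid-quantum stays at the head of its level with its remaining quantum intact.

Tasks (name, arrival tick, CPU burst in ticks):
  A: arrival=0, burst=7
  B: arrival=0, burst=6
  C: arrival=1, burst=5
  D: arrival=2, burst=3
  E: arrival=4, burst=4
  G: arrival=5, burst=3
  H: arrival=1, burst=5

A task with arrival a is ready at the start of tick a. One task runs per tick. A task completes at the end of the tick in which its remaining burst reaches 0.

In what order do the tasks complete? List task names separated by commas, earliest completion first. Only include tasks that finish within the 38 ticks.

t=0: L0/L1/L2 = AB/-/- → run A
t=1: L0/L1/L2 = ABCH/-/- → run A
t=2: L0/L1/L2 = ABCHD/-/- → run A
t=3: L0/L1/L2 = BCHD/A/- → run B
t=4: L0/L1/L2 = BCHDE/A/- → run B
t=5: L0/L1/L2 = BCHDEG/A/- → run B
t=6: L0/L1/L2 = CHDEG/AB/- → run C
t=7: L0/L1/L2 = CHDEG/AB/- → run C
t=8: L0/L1/L2 = CHDEG/AB/- → run C
t=9: L0/L1/L2 = HDEG/ABC/- → run H
t=10: L0/L1/L2 = HDEG/ABC/- → run H
t=11: L0/L1/L2 = HDEG/ABC/- → run H
t=12: L0/L1/L2 = DEG/ABCH/- → run D
t=13: L0/L1/L2 = DEG/ABCH/- → run D
t=14: L0/L1/L2 = DEG/ABCH/- → run D
t=15: L0/L1/L2 = EG/ABCH/- → run E
t=16: L0/L1/L2 = EG/ABCH/- → run E
t=17: L0/L1/L2 = EG/ABCH/- → run E
t=18: L0/L1/L2 = G/ABCHE/- → run G
t=19: L0/L1/L2 = G/ABCHE/- → run G
t=20: L0/L1/L2 = G/ABCHE/- → run G
t=21: L0/L1/L2 = -/ABCHE/- → run A
t=22: L0/L1/L2 = -/ABCHE/- → run A
t=23: L0/L1/L2 = -/ABCHE/- → run A
t=24: L0/L1/L2 = -/ABCHE/- → run A
t=25: L0/L1/L2 = -/BCHE/- → run B
t=26: L0/L1/L2 = -/BCHE/- → run B
t=27: L0/L1/L2 = -/BCHE/- → run B
t=28: L0/L1/L2 = -/CHE/- → run C
t=29: L0/L1/L2 = -/CHE/- → run C
t=30: L0/L1/L2 = -/HE/- → run H
t=31: L0/L1/L2 = -/HE/- → run H
t=32: L0/L1/L2 = -/E/- → run E
t=33: (idle)
t=34: (idle)
t=35: (idle)
t=36: (idle)
t=37: (idle)

completion order = D, G, A, B, C, H, E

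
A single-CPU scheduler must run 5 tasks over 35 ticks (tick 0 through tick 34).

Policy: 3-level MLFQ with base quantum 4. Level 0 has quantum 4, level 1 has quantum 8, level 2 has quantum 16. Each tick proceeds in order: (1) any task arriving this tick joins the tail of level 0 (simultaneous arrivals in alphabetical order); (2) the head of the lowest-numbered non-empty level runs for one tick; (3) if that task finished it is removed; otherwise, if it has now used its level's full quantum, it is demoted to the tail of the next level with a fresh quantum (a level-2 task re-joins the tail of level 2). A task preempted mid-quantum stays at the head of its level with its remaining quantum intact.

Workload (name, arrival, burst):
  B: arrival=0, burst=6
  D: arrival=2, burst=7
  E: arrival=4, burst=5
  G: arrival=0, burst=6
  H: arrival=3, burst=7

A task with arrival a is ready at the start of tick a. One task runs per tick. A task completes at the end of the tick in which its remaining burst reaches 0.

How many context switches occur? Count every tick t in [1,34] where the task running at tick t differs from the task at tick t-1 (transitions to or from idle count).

t=0: L0/L1/L2 = BG/-/- → run B
t=1: L0/L1/L2 = BG/-/- → run B
t=2: L0/L1/L2 = BGD/-/- → run B
t=3: L0/L1/L2 = BGDH/-/- → run B
t=4: L0/L1/L2 = GDHE/B/- → run G
t=5: L0/L1/L2 = GDHE/B/- → run G
t=6: L0/L1/L2 = GDHE/B/- → run G
t=7: L0/L1/L2 = GDHE/B/- → run G
t=8: L0/L1/L2 = DHE/BG/- → run D
t=9: L0/L1/L2 = DHE/BG/- → run D
t=10: L0/L1/L2 = DHE/BG/- → run D
t=11: L0/L1/L2 = DHE/BG/- → run D
t=12: L0/L1/L2 = HE/BGD/- → run H
t=13: L0/L1/L2 = HE/BGD/- → run H
t=14: L0/L1/L2 = HE/BGD/- → run H
t=15: L0/L1/L2 = HE/BGD/- → run H
t=16: L0/L1/L2 = E/BGDH/- → run E
t=17: L0/L1/L2 = E/BGDH/- → run E
t=18: L0/L1/L2 = E/BGDH/- → run E
t=19: L0/L1/L2 = E/BGDH/- → run E
t=20: L0/L1/L2 = -/BGDHE/- → run B
t=21: L0/L1/L2 = -/BGDHE/- → run B
t=22: L0/L1/L2 = -/GDHE/- → run G
t=23: L0/L1/L2 = -/GDHE/- → run G
t=24: L0/L1/L2 = -/DHE/- → run D
t=25: L0/L1/L2 = -/DHE/- → run D
t=26: L0/L1/L2 = -/DHE/- → run D
t=27: L0/L1/L2 = -/HE/- → run H
t=28: L0/L1/L2 = -/HE/- → run H
t=29: L0/L1/L2 = -/HE/- → run H
t=30: L0/L1/L2 = -/E/- → run E
t=31: (idle)
t=32: (idle)
t=33: (idle)
t=34: (idle)

context switches = 10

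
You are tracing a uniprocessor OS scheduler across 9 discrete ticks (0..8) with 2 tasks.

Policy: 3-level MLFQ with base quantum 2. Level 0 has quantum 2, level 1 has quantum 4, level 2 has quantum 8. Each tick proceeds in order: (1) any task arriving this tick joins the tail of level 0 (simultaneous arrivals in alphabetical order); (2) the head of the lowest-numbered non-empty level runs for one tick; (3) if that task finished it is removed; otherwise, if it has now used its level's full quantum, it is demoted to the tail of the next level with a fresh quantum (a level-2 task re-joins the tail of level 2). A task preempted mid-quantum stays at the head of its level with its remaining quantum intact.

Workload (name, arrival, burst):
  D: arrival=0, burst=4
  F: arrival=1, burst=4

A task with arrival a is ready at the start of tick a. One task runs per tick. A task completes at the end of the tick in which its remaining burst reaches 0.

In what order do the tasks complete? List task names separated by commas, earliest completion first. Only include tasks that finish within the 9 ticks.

t=0: L0/L1/L2 = D/-/- → run D
t=1: L0/L1/L2 = DF/-/- → run D
t=2: L0/L1/L2 = F/D/- → run F
t=3: L0/L1/L2 = F/D/- → run F
t=4: L0/L1/L2 = -/DF/- → run D
t=5: L0/L1/L2 = -/DF/- → run D
t=6: L0/L1/L2 = -/F/- → run F
t=7: L0/L1/L2 = -/F/- → run F
t=8: (idle)

completion order = D, F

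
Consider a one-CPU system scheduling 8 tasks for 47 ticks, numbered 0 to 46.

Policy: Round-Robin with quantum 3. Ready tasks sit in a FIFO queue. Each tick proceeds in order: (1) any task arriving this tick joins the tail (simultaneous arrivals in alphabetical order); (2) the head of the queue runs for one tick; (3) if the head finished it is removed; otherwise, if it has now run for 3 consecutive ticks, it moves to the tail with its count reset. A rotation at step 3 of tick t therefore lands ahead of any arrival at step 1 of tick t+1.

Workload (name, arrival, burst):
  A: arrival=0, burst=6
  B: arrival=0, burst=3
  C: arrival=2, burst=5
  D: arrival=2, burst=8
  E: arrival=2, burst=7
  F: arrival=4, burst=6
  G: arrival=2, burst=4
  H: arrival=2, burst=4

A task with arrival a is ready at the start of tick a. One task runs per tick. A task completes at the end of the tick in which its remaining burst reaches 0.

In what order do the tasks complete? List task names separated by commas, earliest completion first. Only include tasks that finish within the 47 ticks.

t=0: queue=[A,B] q_used=0 → run A
t=1: queue=[A,B] q_used=1 → run A
t=2: queue=[A,B,C,D,E,G,H] q_used=2 → run A
t=3: queue=[B,C,D,E,G,H,A] q_used=0 → run B
t=4: queue=[B,C,D,E,G,H,A,F] q_used=1 → run B
t=5: queue=[B,C,D,E,G,H,A,F] q_used=2 → run B
t=6: queue=[C,D,E,G,H,A,F] q_used=0 → run C
t=7: queue=[C,D,E,G,H,A,F] q_used=1 → run C
t=8: queue=[C,D,E,G,H,A,F] q_used=2 → run C
t=9: queue=[D,E,G,H,A,F,C] q_used=0 → run D
t=10: queue=[D,E,G,H,A,F,C] q_used=1 → run D
t=11: queue=[D,E,G,H,A,F,C] q_used=2 → run D
t=12: queue=[E,G,H,A,F,C,D] q_used=0 → run E
t=13: queue=[E,G,H,A,F,C,D] q_used=1 → run E
t=14: queue=[E,G,H,A,F,C,D] q_used=2 → run E
t=15: queue=[G,H,A,F,C,D,E] q_used=0 → run G
t=16: queue=[G,H,A,F,C,D,E] q_used=1 → run G
t=17: queue=[G,H,A,F,C,D,E] q_used=2 → run G
t=18: queue=[H,A,F,C,D,E,G] q_used=0 → run H
t=19: queue=[H,A,F,C,D,E,G] q_used=1 → run H
t=20: queue=[H,A,F,C,D,E,G] q_used=2 → run H
t=21: queue=[A,F,C,D,E,G,H] q_used=0 → run A
t=22: queue=[A,F,C,D,E,G,H] q_used=1 → run A
t=23: queue=[A,F,C,D,E,G,H] q_used=2 → run A
t=24: queue=[F,C,D,E,G,H] q_used=0 → run F
t=25: queue=[F,C,D,E,G,H] q_used=1 → run F
t=26: queue=[F,C,D,E,G,H] q_used=2 → run F
t=27: queue=[C,D,E,G,H,F] q_used=0 → run C
t=28: queue=[C,D,E,G,H,F] q_used=1 → run C
t=29: queue=[D,E,G,H,F] q_used=0 → run D
t=30: queue=[D,E,G,H,F] q_used=1 → run D
t=31: queue=[D,E,G,H,F] q_used=2 → run D
t=32: queue=[E,G,H,F,D] q_used=0 → run E
t=33: queue=[E,G,H,F,D] q_used=1 → run E
t=34: queue=[E,G,H,F,D] q_used=2 → run E
t=35: queue=[G,H,F,D,E] q_used=0 → run G
t=36: queue=[H,F,D,E] q_used=0 → run H
t=37: queue=[F,D,E] q_used=0 → run F
t=38: queue=[F,D,E] q_used=1 → run F
t=39: queue=[F,D,E] q_used=2 → run F
t=40: queue=[D,E] q_used=0 → run D
t=41: queue=[D,E] q_used=1 → run D
t=42: queue=[E] q_used=0 → run E
t=43: (idle)
t=44: (idle)
t=45: (idle)
t=46: (idle)

completion order = B, A, C, G, H, F, D, E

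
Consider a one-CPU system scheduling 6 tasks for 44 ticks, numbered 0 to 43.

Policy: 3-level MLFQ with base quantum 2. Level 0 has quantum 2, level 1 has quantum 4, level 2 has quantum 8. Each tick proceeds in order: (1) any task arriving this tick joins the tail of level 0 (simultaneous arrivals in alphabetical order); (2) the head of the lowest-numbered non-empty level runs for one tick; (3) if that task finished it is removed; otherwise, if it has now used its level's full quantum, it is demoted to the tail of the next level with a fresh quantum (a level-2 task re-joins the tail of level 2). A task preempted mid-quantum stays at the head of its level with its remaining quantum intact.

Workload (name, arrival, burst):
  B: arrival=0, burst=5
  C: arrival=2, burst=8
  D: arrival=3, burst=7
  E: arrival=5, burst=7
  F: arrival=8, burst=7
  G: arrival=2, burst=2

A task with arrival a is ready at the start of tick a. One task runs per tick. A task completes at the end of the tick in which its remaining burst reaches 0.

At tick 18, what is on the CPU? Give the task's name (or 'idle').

running at tick 18 = C

t=0: L0/L1/L2 = B/-/- → run B
t=1: L0/L1/L2 = B/-/- → run B
t=2: L0/L1/L2 = CG/B/- → run C
t=3: L0/L1/L2 = CGD/B/- → run C
t=4: L0/L1/L2 = GD/BC/- → run G
t=5: L0/L1/L2 = GDE/BC/- → run G
t=6: L0/L1/L2 = DE/BC/- → run D
t=7: L0/L1/L2 = DE/BC/- → run D
t=8: L0/L1/L2 = EF/BCD/- → run E
t=9: L0/L1/L2 = EF/BCD/- → run E
t=10: L0/L1/L2 = F/BCDE/- → run F
t=11: L0/L1/L2 = F/BCDE/- → run F
t=12: L0/L1/L2 = -/BCDEF/- → run B
t=13: L0/L1/L2 = -/BCDEF/- → run B
t=14: L0/L1/L2 = -/BCDEF/- → run B
t=15: L0/L1/L2 = -/CDEF/- → run C
t=16: L0/L1/L2 = -/CDEF/- → run C
t=17: L0/L1/L2 = -/CDEF/- → run C
t=18: L0/L1/L2 = -/CDEF/- → run C
t=19: L0/L1/L2 = -/DEF/C → run D
t=20: L0/L1/L2 = -/DEF/C → run D
t=21: L0/L1/L2 = -/DEF/C → run D
t=22: L0/L1/L2 = -/DEF/C → run D
t=23: L0/L1/L2 = -/EF/CD → run E
t=24: L0/L1/L2 = -/EF/CD → run E
t=25: L0/L1/L2 = -/EF/CD → run E
t=26: L0/L1/L2 = -/EF/CD → run E
t=27: L0/L1/L2 = -/F/CDE → run F
t=28: L0/L1/L2 = -/F/CDE → run F
t=29: L0/L1/L2 = -/F/CDE → run F
t=30: L0/L1/L2 = -/F/CDE → run F
t=31: L0/L1/L2 = -/-/CDEF → run C
t=32: L0/L1/L2 = -/-/CDEF → run C
t=33: L0/L1/L2 = -/-/DEF → run D
t=34: L0/L1/L2 = -/-/EF → run E
t=35: L0/L1/L2 = -/-/F → run F
t=36: (idle)
t=37: (idle)
t=38: (idle)
t=39: (idle)
t=40: (idle)
t=41: (idle)
t=42: (idle)
t=43: (idle)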